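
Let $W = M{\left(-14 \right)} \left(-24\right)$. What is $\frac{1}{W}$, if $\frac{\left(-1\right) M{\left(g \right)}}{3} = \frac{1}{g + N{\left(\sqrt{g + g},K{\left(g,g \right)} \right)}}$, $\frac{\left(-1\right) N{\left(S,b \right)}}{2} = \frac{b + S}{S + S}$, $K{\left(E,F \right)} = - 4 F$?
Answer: $- \frac{5}{24} + \frac{i \sqrt{7}}{18} \approx -0.20833 + 0.14699 i$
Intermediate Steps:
$N{\left(S,b \right)} = - \frac{S + b}{S}$ ($N{\left(S,b \right)} = - 2 \frac{b + S}{S + S} = - 2 \frac{S + b}{2 S} = - \frac{S + b}{S}$)
$M{\left(g \right)} = - \frac{3}{g + \frac{\sqrt{2} \left(4 g - \sqrt{2} \sqrt{g}\right)}{2 \sqrt{g}}}$ ($M{\left(g \right)} = - \frac{3}{g + \frac{- \sqrt{g + g} - - 4 g}{\sqrt{g + g}}} = - \frac{3}{g + \frac{- \sqrt{2 g} + 4 g}{\sqrt{2 g}}} = - \frac{3}{g + \frac{- \sqrt{2} \sqrt{g} + 4 g}{\sqrt{2} \sqrt{g}}} = - \frac{3}{g + \frac{\sqrt{2}}{2 \sqrt{g}} \left(- \sqrt{2} \sqrt{g} + 4 g\right)} = - \frac{3}{g + \frac{\sqrt{2}}{2 \sqrt{g}} \left(4 g - \sqrt{2} \sqrt{g}\right)} = - \frac{3}{g + \frac{\sqrt{2} \left(4 g - \sqrt{2} \sqrt{g}\right)}{2 \sqrt{g}}}$)
$W = \frac{72 i \sqrt{14}}{- 28 \sqrt{2} - 15 i \sqrt{14}}$ ($W = - \frac{3 \sqrt{-14}}{\left(-14\right)^{\frac{3}{2}} - \sqrt{-14} + 2 \left(-14\right) \sqrt{2}} \left(-24\right) = - \frac{3 i \sqrt{14}}{- 14 i \sqrt{14} - i \sqrt{14} - 28 \sqrt{2}} \left(-24\right) = - \frac{3 i \sqrt{14}}{- 28 \sqrt{2} - 15 i \sqrt{14}} \left(-24\right) = \frac{72 i \sqrt{14}}{- 28 \sqrt{2} - 15 i \sqrt{14}} \approx -3.2047 - 2.2611 i$)
$\frac{1}{W} = \frac{1}{\left(-72\right) i \frac{1}{4 \sqrt{7} + 15 i}} = \frac{i \left(4 \sqrt{7} + 15 i\right)}{72}$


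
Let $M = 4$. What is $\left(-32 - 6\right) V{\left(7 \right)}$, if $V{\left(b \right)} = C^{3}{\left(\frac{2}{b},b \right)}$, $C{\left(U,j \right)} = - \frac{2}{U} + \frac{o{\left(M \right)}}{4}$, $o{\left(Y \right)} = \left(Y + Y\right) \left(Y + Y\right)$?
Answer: $-27702$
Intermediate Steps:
$o{\left(Y \right)} = 4 Y^{2}$ ($o{\left(Y \right)} = 2 Y 2 Y = 4 Y^{2}$)
$C{\left(U,j \right)} = 16 - \frac{2}{U}$ ($C{\left(U,j \right)} = - \frac{2}{U} + \frac{4 \cdot 4^{2}}{4} = - \frac{2}{U} + 4 \cdot 16 \cdot \frac{1}{4} = - \frac{2}{U} + 64 \cdot \frac{1}{4} = - \frac{2}{U} + 16 = 16 - \frac{2}{U}$)
$V{\left(b \right)} = \left(16 - b\right)^{3}$ ($V{\left(b \right)} = \left(16 - \frac{2}{2 \frac{1}{b}}\right)^{3} = \left(16 - 2 \frac{b}{2}\right)^{3} = \left(16 - b\right)^{3}$)
$\left(-32 - 6\right) V{\left(7 \right)} = \left(-32 - 6\right) \left(16 - 7\right)^{3} = - 38 \left(16 - 7\right)^{3} = - 38 \cdot 9^{3} = \left(-38\right) 729 = -27702$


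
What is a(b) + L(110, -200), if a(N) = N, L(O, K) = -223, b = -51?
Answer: -274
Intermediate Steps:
a(b) + L(110, -200) = -51 - 223 = -274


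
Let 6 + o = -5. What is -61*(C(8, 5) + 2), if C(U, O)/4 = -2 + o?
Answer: 3050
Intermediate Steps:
o = -11 (o = -6 - 5 = -11)
C(U, O) = -52 (C(U, O) = 4*(-2 - 11) = 4*(-13) = -52)
-61*(C(8, 5) + 2) = -61*(-52 + 2) = -61*(-50) = 3050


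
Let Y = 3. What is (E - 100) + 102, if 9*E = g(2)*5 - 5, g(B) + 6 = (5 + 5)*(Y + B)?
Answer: 233/9 ≈ 25.889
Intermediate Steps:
g(B) = 24 + 10*B (g(B) = -6 + (5 + 5)*(3 + B) = -6 + 10*(3 + B) = -6 + (30 + 10*B) = 24 + 10*B)
E = 215/9 (E = ((24 + 10*2)*5 - 5)/9 = ((24 + 20)*5 - 5)/9 = (44*5 - 5)/9 = (220 - 5)/9 = (⅑)*215 = 215/9 ≈ 23.889)
(E - 100) + 102 = (215/9 - 100) + 102 = -685/9 + 102 = 233/9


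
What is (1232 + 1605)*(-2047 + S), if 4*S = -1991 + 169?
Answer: -14199185/2 ≈ -7.0996e+6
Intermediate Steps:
S = -911/2 (S = (-1991 + 169)/4 = (¼)*(-1822) = -911/2 ≈ -455.50)
(1232 + 1605)*(-2047 + S) = (1232 + 1605)*(-2047 - 911/2) = 2837*(-5005/2) = -14199185/2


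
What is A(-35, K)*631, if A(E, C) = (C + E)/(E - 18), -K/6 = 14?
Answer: 75089/53 ≈ 1416.8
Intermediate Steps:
K = -84 (K = -6*14 = -84)
A(E, C) = (C + E)/(-18 + E)
A(-35, K)*631 = ((-84 - 35)/(-18 - 35))*631 = (-119/(-53))*631 = -1/53*(-119)*631 = (119/53)*631 = 75089/53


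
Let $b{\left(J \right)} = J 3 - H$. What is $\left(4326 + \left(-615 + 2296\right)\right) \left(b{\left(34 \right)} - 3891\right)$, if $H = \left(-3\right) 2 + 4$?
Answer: $-22748509$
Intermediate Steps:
$H = -2$ ($H = -6 + 4 = -2$)
$b{\left(J \right)} = 2 + 3 J$ ($b{\left(J \right)} = J 3 - -2 = 3 J + 2 = 2 + 3 J$)
$\left(4326 + \left(-615 + 2296\right)\right) \left(b{\left(34 \right)} - 3891\right) = \left(4326 + \left(-615 + 2296\right)\right) \left(\left(2 + 3 \cdot 34\right) - 3891\right) = \left(4326 + 1681\right) \left(\left(2 + 102\right) - 3891\right) = 6007 \left(104 - 3891\right) = 6007 \left(-3787\right) = -22748509$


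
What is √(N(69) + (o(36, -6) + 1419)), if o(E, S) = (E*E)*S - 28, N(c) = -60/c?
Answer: 25*I*√5405/23 ≈ 79.912*I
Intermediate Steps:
o(E, S) = -28 + S*E² (o(E, S) = E²*S - 28 = S*E² - 28 = -28 + S*E²)
√(N(69) + (o(36, -6) + 1419)) = √(-60/69 + ((-28 - 6*36²) + 1419)) = √(-60*1/69 + ((-28 - 6*1296) + 1419)) = √(-20/23 + ((-28 - 7776) + 1419)) = √(-20/23 + (-7804 + 1419)) = √(-20/23 - 6385) = √(-146875/23) = 25*I*√5405/23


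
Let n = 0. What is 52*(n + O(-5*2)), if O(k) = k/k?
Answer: 52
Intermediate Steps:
O(k) = 1
52*(n + O(-5*2)) = 52*(0 + 1) = 52*1 = 52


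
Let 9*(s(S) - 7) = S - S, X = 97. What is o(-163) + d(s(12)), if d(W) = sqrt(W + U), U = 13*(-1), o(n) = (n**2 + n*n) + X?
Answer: 53235 + I*sqrt(6) ≈ 53235.0 + 2.4495*I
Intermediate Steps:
s(S) = 7 (s(S) = 7 + (S - S)/9 = 7 + (1/9)*0 = 7 + 0 = 7)
o(n) = 97 + 2*n**2 (o(n) = (n**2 + n*n) + 97 = (n**2 + n**2) + 97 = 2*n**2 + 97 = 97 + 2*n**2)
U = -13
d(W) = sqrt(-13 + W) (d(W) = sqrt(W - 13) = sqrt(-13 + W))
o(-163) + d(s(12)) = (97 + 2*(-163)**2) + sqrt(-13 + 7) = (97 + 2*26569) + sqrt(-6) = (97 + 53138) + I*sqrt(6) = 53235 + I*sqrt(6)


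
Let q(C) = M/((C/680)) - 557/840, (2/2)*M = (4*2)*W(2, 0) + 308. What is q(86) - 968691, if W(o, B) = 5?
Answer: -34889754071/36120 ≈ -9.6594e+5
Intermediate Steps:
M = 348 (M = (4*2)*5 + 308 = 8*5 + 308 = 40 + 308 = 348)
q(C) = -557/840 + 236640/C (q(C) = 348/((C/680)) - 557/840 = 348*(680/C) - 557/840 = 236640/C - 557/840 = -557/840 + 236640/C)
q(86) - 968691 = (-557/840 + 236640/86) - 968691 = (-557/840 + 236640*(1/86)) - 968691 = (-557/840 + 118320/43) - 968691 = 99364849/36120 - 968691 = -34889754071/36120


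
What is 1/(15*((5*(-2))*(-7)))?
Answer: 1/1050 ≈ 0.00095238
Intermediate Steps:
1/(15*((5*(-2))*(-7))) = 1/(15*(-10*(-7))) = 1/(15*70) = 1/1050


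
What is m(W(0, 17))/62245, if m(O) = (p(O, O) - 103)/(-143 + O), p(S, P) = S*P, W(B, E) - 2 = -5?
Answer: 47/4543885 ≈ 1.0344e-5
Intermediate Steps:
W(B, E) = -3 (W(B, E) = 2 - 5 = -3)
p(S, P) = P*S
m(O) = (-103 + O²)/(-143 + O) (m(O) = (O*O - 103)/(-143 + O) = (O² - 103)/(-143 + O) = (-103 + O²)/(-143 + O))
m(W(0, 17))/62245 = ((-103 + (-3)²)/(-143 - 3))/62245 = ((-103 + 9)/(-146))*(1/62245) = -1/146*(-94)*(1/62245) = (47/73)*(1/62245) = 47/4543885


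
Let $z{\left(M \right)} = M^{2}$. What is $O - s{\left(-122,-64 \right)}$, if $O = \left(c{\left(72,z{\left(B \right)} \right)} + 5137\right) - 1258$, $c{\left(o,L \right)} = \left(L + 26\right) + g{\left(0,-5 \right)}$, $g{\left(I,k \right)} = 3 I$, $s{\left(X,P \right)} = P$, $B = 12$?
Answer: $4113$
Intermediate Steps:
$c{\left(o,L \right)} = 26 + L$ ($c{\left(o,L \right)} = \left(L + 26\right) + 3 \cdot 0 = \left(26 + L\right) + 0 = 26 + L$)
$O = 4049$ ($O = \left(\left(26 + 12^{2}\right) + 5137\right) - 1258 = \left(\left(26 + 144\right) + 5137\right) - 1258 = \left(170 + 5137\right) - 1258 = 5307 - 1258 = 4049$)
$O - s{\left(-122,-64 \right)} = 4049 - -64 = 4049 + 64 = 4113$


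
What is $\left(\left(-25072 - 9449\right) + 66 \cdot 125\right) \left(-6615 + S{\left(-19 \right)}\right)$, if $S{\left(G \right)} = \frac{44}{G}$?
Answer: $\frac{3303026559}{19} \approx 1.7384 \cdot 10^{8}$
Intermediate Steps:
$\left(\left(-25072 - 9449\right) + 66 \cdot 125\right) \left(-6615 + S{\left(-19 \right)}\right) = \left(\left(-25072 - 9449\right) + 66 \cdot 125\right) \left(-6615 + \frac{44}{-19}\right) = \left(-34521 + 8250\right) \left(-6615 + 44 \left(- \frac{1}{19}\right)\right) = - 26271 \left(-6615 - \frac{44}{19}\right) = \left(-26271\right) \left(- \frac{125729}{19}\right) = \frac{3303026559}{19}$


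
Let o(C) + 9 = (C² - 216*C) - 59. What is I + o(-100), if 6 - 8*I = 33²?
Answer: 251173/8 ≈ 31397.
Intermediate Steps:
o(C) = -68 + C² - 216*C (o(C) = -9 + ((C² - 216*C) - 59) = -9 + (-59 + C² - 216*C) = -68 + C² - 216*C)
I = -1083/8 (I = ¾ - ⅛*33² = ¾ - ⅛*1089 = ¾ - 1089/8 = -1083/8 ≈ -135.38)
I + o(-100) = -1083/8 + (-68 + (-100)² - 216*(-100)) = -1083/8 + (-68 + 10000 + 21600) = -1083/8 + 31532 = 251173/8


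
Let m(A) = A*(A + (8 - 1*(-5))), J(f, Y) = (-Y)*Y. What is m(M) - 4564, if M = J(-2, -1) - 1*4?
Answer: -4604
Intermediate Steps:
J(f, Y) = -Y²
M = -5 (M = -1*(-1)² - 1*4 = -1*1 - 4 = -1 - 4 = -5)
m(A) = A*(13 + A) (m(A) = A*(A + (8 + 5)) = A*(A + 13) = A*(13 + A))
m(M) - 4564 = -5*(13 - 5) - 4564 = -5*8 - 4564 = -40 - 4564 = -4604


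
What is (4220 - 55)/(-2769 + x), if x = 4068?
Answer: 4165/1299 ≈ 3.2063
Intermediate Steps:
(4220 - 55)/(-2769 + x) = (4220 - 55)/(-2769 + 4068) = 4165/1299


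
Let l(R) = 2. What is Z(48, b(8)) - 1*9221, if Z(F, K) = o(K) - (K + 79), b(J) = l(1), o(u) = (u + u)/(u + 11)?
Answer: -120922/13 ≈ -9301.7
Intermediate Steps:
o(u) = 2*u/(11 + u) (o(u) = (2*u)/(11 + u) = 2*u/(11 + u))
b(J) = 2
Z(F, K) = -79 - K + 2*K/(11 + K) (Z(F, K) = 2*K/(11 + K) - (K + 79) = 2*K/(11 + K) - (79 + K) = 2*K/(11 + K) + (-79 - K) = -79 - K + 2*K/(11 + K))
Z(48, b(8)) - 1*9221 = (-869 - 1*2² - 88*2)/(11 + 2) - 1*9221 = (-869 - 1*4 - 176)/13 - 9221 = (-869 - 4 - 176)/13 - 9221 = (1/13)*(-1049) - 9221 = -1049/13 - 9221 = -120922/13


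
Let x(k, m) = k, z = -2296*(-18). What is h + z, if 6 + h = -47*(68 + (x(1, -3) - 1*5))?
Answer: 38314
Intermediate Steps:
z = 41328
h = -3014 (h = -6 - 47*(68 + (1 - 1*5)) = -6 - 47*(68 + (1 - 5)) = -6 - 47*(68 - 4) = -6 - 47*64 = -6 - 3008 = -3014)
h + z = -3014 + 41328 = 38314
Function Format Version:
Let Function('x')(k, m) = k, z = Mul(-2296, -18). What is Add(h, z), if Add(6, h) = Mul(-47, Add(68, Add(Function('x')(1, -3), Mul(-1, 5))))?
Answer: 38314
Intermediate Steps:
z = 41328
h = -3014 (h = Add(-6, Mul(-47, Add(68, Add(1, Mul(-1, 5))))) = Add(-6, Mul(-47, Add(68, Add(1, -5)))) = Add(-6, Mul(-47, Add(68, -4))) = Add(-6, Mul(-47, 64)) = Add(-6, -3008) = -3014)
Add(h, z) = Add(-3014, 41328) = 38314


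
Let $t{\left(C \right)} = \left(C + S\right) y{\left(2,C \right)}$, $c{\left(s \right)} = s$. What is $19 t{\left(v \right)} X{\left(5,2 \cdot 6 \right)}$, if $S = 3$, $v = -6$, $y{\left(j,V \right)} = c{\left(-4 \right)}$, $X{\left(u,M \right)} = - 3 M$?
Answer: $-8208$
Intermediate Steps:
$y{\left(j,V \right)} = -4$
$t{\left(C \right)} = -12 - 4 C$ ($t{\left(C \right)} = \left(C + 3\right) \left(-4\right) = \left(3 + C\right) \left(-4\right) = -12 - 4 C$)
$19 t{\left(v \right)} X{\left(5,2 \cdot 6 \right)} = 19 \left(-12 - -24\right) \left(- 3 \cdot 2 \cdot 6\right) = 19 \left(-12 + 24\right) \left(\left(-3\right) 12\right) = 19 \cdot 12 \left(-36\right) = 228 \left(-36\right) = -8208$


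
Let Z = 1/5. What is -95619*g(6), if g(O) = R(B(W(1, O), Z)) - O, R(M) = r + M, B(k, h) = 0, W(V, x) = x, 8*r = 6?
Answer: 2007999/4 ≈ 5.0200e+5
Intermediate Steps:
r = ¾ (r = (⅛)*6 = ¾ ≈ 0.75000)
Z = ⅕ ≈ 0.20000
R(M) = ¾ + M
g(O) = ¾ - O (g(O) = (¾ + 0) - O = ¾ - O)
-95619*g(6) = -95619*(¾ - 1*6) = -95619*(¾ - 6) = -95619*(-21/4) = 2007999/4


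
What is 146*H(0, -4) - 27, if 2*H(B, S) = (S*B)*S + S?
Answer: -319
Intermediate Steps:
H(B, S) = S/2 + B*S²/2 (H(B, S) = ((S*B)*S + S)/2 = ((B*S)*S + S)/2 = (B*S² + S)/2 = (S + B*S²)/2 = S/2 + B*S²/2)
146*H(0, -4) - 27 = 146*((½)*(-4)*(1 + 0*(-4))) - 27 = 146*((½)*(-4)*(1 + 0)) - 27 = 146*((½)*(-4)*1) - 27 = 146*(-2) - 27 = -292 - 27 = -319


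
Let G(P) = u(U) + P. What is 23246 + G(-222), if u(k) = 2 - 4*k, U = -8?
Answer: 23058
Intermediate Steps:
G(P) = 34 + P (G(P) = (2 - 4*(-8)) + P = (2 + 32) + P = 34 + P)
23246 + G(-222) = 23246 + (34 - 222) = 23246 - 188 = 23058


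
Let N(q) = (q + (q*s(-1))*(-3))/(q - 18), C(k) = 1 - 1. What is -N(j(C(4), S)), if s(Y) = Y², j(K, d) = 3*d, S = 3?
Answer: -2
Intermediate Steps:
C(k) = 0
N(q) = -2*q/(-18 + q) (N(q) = (q + (q*(-1)²)*(-3))/(q - 18) = (q + (q*1)*(-3))/(-18 + q) = (q + q*(-3))/(-18 + q) = (q - 3*q)/(-18 + q) = (-2*q)/(-18 + q) = -2*q/(-18 + q))
-N(j(C(4), S)) = -(-2)*3*3/(-18 + 3*3) = -(-2)*9/(-18 + 9) = -(-2)*9/(-9) = -(-2)*9*(-1)/9 = -1*2 = -2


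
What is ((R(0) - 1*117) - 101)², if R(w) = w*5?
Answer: 47524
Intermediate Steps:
R(w) = 5*w
((R(0) - 1*117) - 101)² = ((5*0 - 1*117) - 101)² = ((0 - 117) - 101)² = (-117 - 101)² = (-218)² = 47524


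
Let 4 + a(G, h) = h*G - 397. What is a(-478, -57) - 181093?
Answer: -154248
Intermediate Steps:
a(G, h) = -401 + G*h (a(G, h) = -4 + (h*G - 397) = -4 + (G*h - 397) = -4 + (-397 + G*h) = -401 + G*h)
a(-478, -57) - 181093 = (-401 - 478*(-57)) - 181093 = (-401 + 27246) - 181093 = 26845 - 181093 = -154248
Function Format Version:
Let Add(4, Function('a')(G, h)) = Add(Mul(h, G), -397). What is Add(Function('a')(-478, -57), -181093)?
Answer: -154248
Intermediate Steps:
Function('a')(G, h) = Add(-401, Mul(G, h)) (Function('a')(G, h) = Add(-4, Add(Mul(h, G), -397)) = Add(-4, Add(Mul(G, h), -397)) = Add(-4, Add(-397, Mul(G, h))) = Add(-401, Mul(G, h)))
Add(Function('a')(-478, -57), -181093) = Add(Add(-401, Mul(-478, -57)), -181093) = Add(Add(-401, 27246), -181093) = Add(26845, -181093) = -154248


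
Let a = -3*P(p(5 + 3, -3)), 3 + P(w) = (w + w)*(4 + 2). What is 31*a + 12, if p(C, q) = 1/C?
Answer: 303/2 ≈ 151.50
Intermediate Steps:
P(w) = -3 + 12*w (P(w) = -3 + (w + w)*(4 + 2) = -3 + (2*w)*6 = -3 + 12*w)
a = 9/2 (a = -3*(-3 + 12/(5 + 3)) = -3*(-3 + 12/8) = -3*(-3 + 12*(⅛)) = -3*(-3 + 3/2) = -3*(-3/2) = 9/2 ≈ 4.5000)
31*a + 12 = 31*(9/2) + 12 = 279/2 + 12 = 303/2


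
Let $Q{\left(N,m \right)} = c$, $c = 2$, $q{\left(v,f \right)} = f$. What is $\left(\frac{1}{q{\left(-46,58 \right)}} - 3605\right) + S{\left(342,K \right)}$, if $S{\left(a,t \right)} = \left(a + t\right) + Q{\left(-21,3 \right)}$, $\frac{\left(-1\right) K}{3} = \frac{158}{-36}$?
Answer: $- \frac{282560}{87} \approx -3247.8$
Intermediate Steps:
$K = \frac{79}{6}$ ($K = - 3 \frac{158}{-36} = - 3 \cdot 158 \left(- \frac{1}{36}\right) = \left(-3\right) \left(- \frac{79}{18}\right) = \frac{79}{6} \approx 13.167$)
$Q{\left(N,m \right)} = 2$
$S{\left(a,t \right)} = 2 + a + t$ ($S{\left(a,t \right)} = \left(a + t\right) + 2 = 2 + a + t$)
$\left(\frac{1}{q{\left(-46,58 \right)}} - 3605\right) + S{\left(342,K \right)} = \left(\frac{1}{58} - 3605\right) + \left(2 + 342 + \frac{79}{6}\right) = \left(\frac{1}{58} - 3605\right) + \frac{2143}{6} = - \frac{209089}{58} + \frac{2143}{6} = - \frac{282560}{87}$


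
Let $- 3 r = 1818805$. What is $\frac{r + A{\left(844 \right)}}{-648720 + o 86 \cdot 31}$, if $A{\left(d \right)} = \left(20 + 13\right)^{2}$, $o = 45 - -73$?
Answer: $\frac{907769}{501198} \approx 1.8112$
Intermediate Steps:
$r = - \frac{1818805}{3}$ ($r = \left(- \frac{1}{3}\right) 1818805 = - \frac{1818805}{3} \approx -6.0627 \cdot 10^{5}$)
$o = 118$ ($o = 45 + 73 = 118$)
$A{\left(d \right)} = 1089$ ($A{\left(d \right)} = 33^{2} = 1089$)
$\frac{r + A{\left(844 \right)}}{-648720 + o 86 \cdot 31} = \frac{- \frac{1818805}{3} + 1089}{-648720 + 118 \cdot 86 \cdot 31} = - \frac{1815538}{3 \left(-648720 + 10148 \cdot 31\right)} = - \frac{1815538}{3 \left(-648720 + 314588\right)} = - \frac{1815538}{3 \left(-334132\right)} = \left(- \frac{1815538}{3}\right) \left(- \frac{1}{334132}\right) = \frac{907769}{501198}$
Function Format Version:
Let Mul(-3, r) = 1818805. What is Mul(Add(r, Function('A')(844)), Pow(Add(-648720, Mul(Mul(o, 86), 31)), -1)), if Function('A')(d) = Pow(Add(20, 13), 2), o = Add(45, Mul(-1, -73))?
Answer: Rational(907769, 501198) ≈ 1.8112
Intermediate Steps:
r = Rational(-1818805, 3) (r = Mul(Rational(-1, 3), 1818805) = Rational(-1818805, 3) ≈ -6.0627e+5)
o = 118 (o = Add(45, 73) = 118)
Function('A')(d) = 1089 (Function('A')(d) = Pow(33, 2) = 1089)
Mul(Add(r, Function('A')(844)), Pow(Add(-648720, Mul(Mul(o, 86), 31)), -1)) = Mul(Add(Rational(-1818805, 3), 1089), Pow(Add(-648720, Mul(Mul(118, 86), 31)), -1)) = Mul(Rational(-1815538, 3), Pow(Add(-648720, Mul(10148, 31)), -1)) = Mul(Rational(-1815538, 3), Pow(Add(-648720, 314588), -1)) = Mul(Rational(-1815538, 3), Pow(-334132, -1)) = Mul(Rational(-1815538, 3), Rational(-1, 334132)) = Rational(907769, 501198)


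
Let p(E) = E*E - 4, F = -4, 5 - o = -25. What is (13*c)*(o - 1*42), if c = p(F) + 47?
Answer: -9204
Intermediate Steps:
o = 30 (o = 5 - 1*(-25) = 5 + 25 = 30)
p(E) = -4 + E² (p(E) = E² - 4 = -4 + E²)
c = 59 (c = (-4 + (-4)²) + 47 = (-4 + 16) + 47 = 12 + 47 = 59)
(13*c)*(o - 1*42) = (13*59)*(30 - 1*42) = 767*(30 - 42) = 767*(-12) = -9204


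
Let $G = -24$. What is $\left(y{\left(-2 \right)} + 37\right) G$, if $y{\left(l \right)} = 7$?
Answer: $-1056$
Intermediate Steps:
$\left(y{\left(-2 \right)} + 37\right) G = \left(7 + 37\right) \left(-24\right) = 44 \left(-24\right) = -1056$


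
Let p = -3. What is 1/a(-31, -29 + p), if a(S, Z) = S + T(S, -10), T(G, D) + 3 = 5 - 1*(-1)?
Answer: -1/28 ≈ -0.035714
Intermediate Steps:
T(G, D) = 3 (T(G, D) = -3 + (5 - 1*(-1)) = -3 + (5 + 1) = -3 + 6 = 3)
a(S, Z) = 3 + S (a(S, Z) = S + 3 = 3 + S)
1/a(-31, -29 + p) = 1/(3 - 31) = 1/(-28) = -1/28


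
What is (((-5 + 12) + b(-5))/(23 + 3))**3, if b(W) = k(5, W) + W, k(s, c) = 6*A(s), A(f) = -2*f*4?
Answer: -1685159/2197 ≈ -767.03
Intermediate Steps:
A(f) = -8*f
k(s, c) = -48*s (k(s, c) = 6*(-8*s) = -48*s)
b(W) = -240 + W (b(W) = -48*5 + W = -240 + W)
(((-5 + 12) + b(-5))/(23 + 3))**3 = (((-5 + 12) + (-240 - 5))/(23 + 3))**3 = ((7 - 245)/26)**3 = (-238*1/26)**3 = (-119/13)**3 = -1685159/2197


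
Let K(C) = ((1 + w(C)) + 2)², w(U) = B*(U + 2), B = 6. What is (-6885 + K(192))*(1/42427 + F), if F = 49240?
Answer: 21283806640428/319 ≈ 6.6720e+10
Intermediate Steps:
w(U) = 12 + 6*U (w(U) = 6*(U + 2) = 6*(2 + U) = 12 + 6*U)
K(C) = (15 + 6*C)² (K(C) = ((1 + (12 + 6*C)) + 2)² = ((13 + 6*C) + 2)² = (15 + 6*C)²)
(-6885 + K(192))*(1/42427 + F) = (-6885 + 9*(5 + 2*192)²)*(1/42427 + 49240) = (-6885 + 9*(5 + 384)²)*(1/42427 + 49240) = (-6885 + 9*389²)*(2089105481/42427) = (-6885 + 9*151321)*(2089105481/42427) = (-6885 + 1361889)*(2089105481/42427) = 1355004*(2089105481/42427) = 21283806640428/319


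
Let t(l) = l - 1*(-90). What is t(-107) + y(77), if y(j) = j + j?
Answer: 137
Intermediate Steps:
y(j) = 2*j
t(l) = 90 + l (t(l) = l + 90 = 90 + l)
t(-107) + y(77) = (90 - 107) + 2*77 = -17 + 154 = 137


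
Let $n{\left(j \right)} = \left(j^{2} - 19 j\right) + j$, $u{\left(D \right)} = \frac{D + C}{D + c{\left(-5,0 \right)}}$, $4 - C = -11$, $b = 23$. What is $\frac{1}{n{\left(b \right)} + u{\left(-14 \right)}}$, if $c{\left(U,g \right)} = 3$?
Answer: $\frac{11}{1264} \approx 0.0087025$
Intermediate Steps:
$C = 15$ ($C = 4 - -11 = 4 + 11 = 15$)
$u{\left(D \right)} = \frac{15 + D}{3 + D}$ ($u{\left(D \right)} = \frac{D + 15}{D + 3} = \frac{15 + D}{3 + D}$)
$n{\left(j \right)} = j^{2} - 18 j$
$\frac{1}{n{\left(b \right)} + u{\left(-14 \right)}} = \frac{1}{23 \left(-18 + 23\right) + \frac{15 - 14}{3 - 14}} = \frac{1}{23 \cdot 5 + \frac{1}{-11} \cdot 1} = \frac{1}{115 - \frac{1}{11}} = \frac{1}{\frac{1264}{11}} = \frac{11}{1264}$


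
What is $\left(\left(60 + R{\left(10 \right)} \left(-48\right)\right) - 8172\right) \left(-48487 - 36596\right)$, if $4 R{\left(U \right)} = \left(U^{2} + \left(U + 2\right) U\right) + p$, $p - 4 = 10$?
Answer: $929106360$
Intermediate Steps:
$p = 14$ ($p = 4 + 10 = 14$)
$R{\left(U \right)} = \frac{7}{2} + \frac{U^{2}}{4} + \frac{U \left(2 + U\right)}{4}$ ($R{\left(U \right)} = \frac{\left(U^{2} + \left(U + 2\right) U\right) + 14}{4} = \frac{\left(U^{2} + \left(2 + U\right) U\right) + 14}{4} = \frac{\left(U^{2} + U \left(2 + U\right)\right) + 14}{4} = \frac{14 + U^{2} + U \left(2 + U\right)}{4} = \frac{7}{2} + \frac{U^{2}}{4} + \frac{U \left(2 + U\right)}{4}$)
$\left(\left(60 + R{\left(10 \right)} \left(-48\right)\right) - 8172\right) \left(-48487 - 36596\right) = \left(\left(60 + \left(\frac{7}{2} + \frac{1}{2} \cdot 10 + \frac{10^{2}}{2}\right) \left(-48\right)\right) - 8172\right) \left(-48487 - 36596\right) = \left(\left(60 + \left(\frac{7}{2} + 5 + \frac{1}{2} \cdot 100\right) \left(-48\right)\right) - 8172\right) \left(-85083\right) = \left(\left(60 + \left(\frac{7}{2} + 5 + 50\right) \left(-48\right)\right) - 8172\right) \left(-85083\right) = \left(\left(60 + \frac{117}{2} \left(-48\right)\right) - 8172\right) \left(-85083\right) = \left(\left(60 - 2808\right) - 8172\right) \left(-85083\right) = \left(-2748 - 8172\right) \left(-85083\right) = \left(-10920\right) \left(-85083\right) = 929106360$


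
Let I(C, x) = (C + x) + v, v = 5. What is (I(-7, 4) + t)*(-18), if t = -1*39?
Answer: 666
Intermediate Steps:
I(C, x) = 5 + C + x (I(C, x) = (C + x) + 5 = 5 + C + x)
t = -39
(I(-7, 4) + t)*(-18) = ((5 - 7 + 4) - 39)*(-18) = (2 - 39)*(-18) = -37*(-18) = 666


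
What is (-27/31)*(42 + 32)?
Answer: -1998/31 ≈ -64.452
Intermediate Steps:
(-27/31)*(42 + 32) = -27*1/31*74 = -27/31*74 = -1998/31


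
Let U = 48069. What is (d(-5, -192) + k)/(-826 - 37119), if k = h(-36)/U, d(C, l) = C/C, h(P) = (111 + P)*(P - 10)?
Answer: -14873/607992735 ≈ -2.4462e-5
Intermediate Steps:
h(P) = (-10 + P)*(111 + P) (h(P) = (111 + P)*(-10 + P) = (-10 + P)*(111 + P))
d(C, l) = 1
k = -1150/16023 (k = (-1110 + (-36)² + 101*(-36))/48069 = (-1110 + 1296 - 3636)*(1/48069) = -3450*1/48069 = -1150/16023 ≈ -0.071772)
(d(-5, -192) + k)/(-826 - 37119) = (1 - 1150/16023)/(-826 - 37119) = (14873/16023)/(-37945) = (14873/16023)*(-1/37945) = -14873/607992735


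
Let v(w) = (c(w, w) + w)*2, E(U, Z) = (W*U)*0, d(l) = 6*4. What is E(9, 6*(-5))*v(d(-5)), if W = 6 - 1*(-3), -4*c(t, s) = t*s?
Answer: 0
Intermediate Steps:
c(t, s) = -s*t/4 (c(t, s) = -t*s/4 = -s*t/4)
d(l) = 24
W = 9 (W = 6 + 3 = 9)
E(U, Z) = 0 (E(U, Z) = (9*U)*0 = 0)
v(w) = 2*w - w**2/2 (v(w) = (-w*w/4 + w)*2 = (-w**2/4 + w)*2 = (w - w**2/4)*2 = 2*w - w**2/2)
E(9, 6*(-5))*v(d(-5)) = 0*((1/2)*24*(4 - 1*24)) = 0*((1/2)*24*(4 - 24)) = 0*((1/2)*24*(-20)) = 0*(-240) = 0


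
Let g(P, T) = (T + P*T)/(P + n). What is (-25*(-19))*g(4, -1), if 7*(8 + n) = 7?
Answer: 2375/3 ≈ 791.67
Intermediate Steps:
n = -7 (n = -8 + (1/7)*7 = -8 + 1 = -7)
g(P, T) = (T + P*T)/(-7 + P) (g(P, T) = (T + P*T)/(P - 7) = (T + P*T)/(-7 + P))
(-25*(-19))*g(4, -1) = (-25*(-19))*(-(1 + 4)/(-7 + 4)) = 475*(-1*5/(-3)) = 475*(-1*(-1/3)*5) = 475*(5/3) = 2375/3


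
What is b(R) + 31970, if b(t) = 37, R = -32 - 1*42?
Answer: 32007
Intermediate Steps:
R = -74 (R = -32 - 42 = -74)
b(R) + 31970 = 37 + 31970 = 32007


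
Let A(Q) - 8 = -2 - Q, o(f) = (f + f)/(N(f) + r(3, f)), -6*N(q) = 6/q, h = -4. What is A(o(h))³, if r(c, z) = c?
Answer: 1331000/2197 ≈ 605.83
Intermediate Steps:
N(q) = -1/q
o(f) = 2*f/(3 - 1/f) (o(f) = (f + f)/(-1/f + 3) = (2*f)/(3 - 1/f) = 2*f/(3 - 1/f))
A(Q) = 6 - Q (A(Q) = 8 + (-2 - Q) = 6 - Q)
A(o(h))³ = (6 - 2*(-4)²/(-1 + 3*(-4)))³ = (6 - 2*16/(-1 - 12))³ = (6 - 2*16/(-13))³ = (6 - 2*16*(-1)/13)³ = (6 - 1*(-32/13))³ = (6 + 32/13)³ = (110/13)³ = 1331000/2197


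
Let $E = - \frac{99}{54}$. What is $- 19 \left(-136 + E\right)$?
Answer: $\frac{15713}{6} \approx 2618.8$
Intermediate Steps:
$E = - \frac{11}{6}$ ($E = \left(-99\right) \frac{1}{54} = - \frac{11}{6} \approx -1.8333$)
$- 19 \left(-136 + E\right) = - 19 \left(-136 - \frac{11}{6}\right) = \left(-19\right) \left(- \frac{827}{6}\right) = \frac{15713}{6}$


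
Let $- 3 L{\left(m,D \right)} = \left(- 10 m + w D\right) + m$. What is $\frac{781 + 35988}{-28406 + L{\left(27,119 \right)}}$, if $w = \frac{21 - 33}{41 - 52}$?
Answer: $- \frac{404459}{312051} \approx -1.2961$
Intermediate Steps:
$w = \frac{12}{11}$ ($w = - \frac{12}{-11} = \left(-12\right) \left(- \frac{1}{11}\right) = \frac{12}{11} \approx 1.0909$)
$L{\left(m,D \right)} = 3 m - \frac{4 D}{11}$ ($L{\left(m,D \right)} = - \frac{\left(- 10 m + \frac{12 D}{11}\right) + m}{3} = - \frac{- 9 m + \frac{12 D}{11}}{3} = 3 m - \frac{4 D}{11}$)
$\frac{781 + 35988}{-28406 + L{\left(27,119 \right)}} = \frac{781 + 35988}{-28406 + \left(3 \cdot 27 - \frac{476}{11}\right)} = \frac{36769}{-28406 + \left(81 - \frac{476}{11}\right)} = \frac{36769}{-28406 + \frac{415}{11}} = \frac{36769}{- \frac{312051}{11}} = 36769 \left(- \frac{11}{312051}\right) = - \frac{404459}{312051}$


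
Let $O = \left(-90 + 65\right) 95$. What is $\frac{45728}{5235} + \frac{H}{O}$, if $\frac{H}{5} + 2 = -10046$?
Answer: $\frac{14864416}{497325} \approx 29.889$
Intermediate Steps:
$H = -50240$ ($H = -10 + 5 \left(-10046\right) = -10 - 50230 = -50240$)
$O = -2375$ ($O = \left(-25\right) 95 = -2375$)
$\frac{45728}{5235} + \frac{H}{O} = \frac{45728}{5235} - \frac{50240}{-2375} = 45728 \cdot \frac{1}{5235} - - \frac{10048}{475} = \frac{45728}{5235} + \frac{10048}{475} = \frac{14864416}{497325}$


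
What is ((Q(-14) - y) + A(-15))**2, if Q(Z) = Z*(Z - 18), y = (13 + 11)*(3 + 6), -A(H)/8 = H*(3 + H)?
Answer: 1459264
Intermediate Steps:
A(H) = -8*H*(3 + H)
y = 216 (y = 24*9 = 216)
Q(Z) = Z*(-18 + Z)
((Q(-14) - y) + A(-15))**2 = ((-14*(-18 - 14) - 1*216) - 8*(-15)*(3 - 15))**2 = ((-14*(-32) - 216) - 8*(-15)*(-12))**2 = ((448 - 216) - 1440)**2 = (232 - 1440)**2 = (-1208)**2 = 1459264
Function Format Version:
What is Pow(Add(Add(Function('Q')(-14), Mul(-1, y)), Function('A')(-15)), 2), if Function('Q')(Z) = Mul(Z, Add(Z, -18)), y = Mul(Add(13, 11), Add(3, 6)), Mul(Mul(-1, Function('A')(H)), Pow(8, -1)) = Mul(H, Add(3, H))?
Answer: 1459264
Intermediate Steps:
Function('A')(H) = Mul(-8, H, Add(3, H)) (Function('A')(H) = Mul(-8, Mul(H, Add(3, H))) = Mul(-8, H, Add(3, H)))
y = 216 (y = Mul(24, 9) = 216)
Function('Q')(Z) = Mul(Z, Add(-18, Z))
Pow(Add(Add(Function('Q')(-14), Mul(-1, y)), Function('A')(-15)), 2) = Pow(Add(Add(Mul(-14, Add(-18, -14)), Mul(-1, 216)), Mul(-8, -15, Add(3, -15))), 2) = Pow(Add(Add(Mul(-14, -32), -216), Mul(-8, -15, -12)), 2) = Pow(Add(Add(448, -216), -1440), 2) = Pow(Add(232, -1440), 2) = Pow(-1208, 2) = 1459264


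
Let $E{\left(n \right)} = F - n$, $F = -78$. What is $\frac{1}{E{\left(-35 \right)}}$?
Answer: $- \frac{1}{43} \approx -0.023256$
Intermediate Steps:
$E{\left(n \right)} = -78 - n$
$\frac{1}{E{\left(-35 \right)}} = \frac{1}{-78 - -35} = \frac{1}{-78 + 35} = \frac{1}{-43} = - \frac{1}{43}$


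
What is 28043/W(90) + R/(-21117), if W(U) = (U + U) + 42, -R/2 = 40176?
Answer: 203340725/1562658 ≈ 130.13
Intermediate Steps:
R = -80352 (R = -2*40176 = -80352)
W(U) = 42 + 2*U (W(U) = 2*U + 42 = 42 + 2*U)
28043/W(90) + R/(-21117) = 28043/(42 + 2*90) - 80352/(-21117) = 28043/(42 + 180) - 80352*(-1/21117) = 28043/222 + 26784/7039 = 203340725/1562658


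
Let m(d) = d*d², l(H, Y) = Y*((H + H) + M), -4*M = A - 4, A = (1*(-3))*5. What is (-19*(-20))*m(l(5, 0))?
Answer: 0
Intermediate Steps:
A = -15 (A = -3*5 = -15)
M = 19/4 (M = -(-15 - 4)/4 = -¼*(-19) = 19/4 ≈ 4.7500)
l(H, Y) = Y*(19/4 + 2*H) (l(H, Y) = Y*((H + H) + 19/4) = Y*(2*H + 19/4) = Y*(19/4 + 2*H))
m(d) = d³
(-19*(-20))*m(l(5, 0)) = (-19*(-20))*((¼)*0*(19 + 8*5))³ = 380*((¼)*0*(19 + 40))³ = 380*((¼)*0*59)³ = 380*0³ = 380*0 = 0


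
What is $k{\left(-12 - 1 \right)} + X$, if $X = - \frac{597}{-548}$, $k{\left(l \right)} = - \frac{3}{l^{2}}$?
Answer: $\frac{99249}{92612} \approx 1.0717$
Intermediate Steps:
$k{\left(l \right)} = - \frac{3}{l^{2}}$
$X = \frac{597}{548}$ ($X = \left(-597\right) \left(- \frac{1}{548}\right) = \frac{597}{548} \approx 1.0894$)
$k{\left(-12 - 1 \right)} + X = - \frac{3}{\left(-12 - 1\right)^{2}} + \frac{597}{548} = - \frac{3}{169} + \frac{597}{548} = \frac{99249}{92612}$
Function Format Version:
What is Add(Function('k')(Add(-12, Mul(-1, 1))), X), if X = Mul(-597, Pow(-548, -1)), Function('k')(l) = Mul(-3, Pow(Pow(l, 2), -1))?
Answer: Rational(99249, 92612) ≈ 1.0717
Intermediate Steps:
Function('k')(l) = Mul(-3, Pow(l, -2))
X = Rational(597, 548) (X = Mul(-597, Rational(-1, 548)) = Rational(597, 548) ≈ 1.0894)
Add(Function('k')(Add(-12, Mul(-1, 1))), X) = Add(Mul(-3, Pow(Add(-12, Mul(-1, 1)), -2)), Rational(597, 548)) = Add(Mul(-3, Pow(Add(-12, -1), -2)), Rational(597, 548)) = Add(Mul(-3, Pow(-13, -2)), Rational(597, 548)) = Add(Mul(-3, Rational(1, 169)), Rational(597, 548)) = Add(Rational(-3, 169), Rational(597, 548)) = Rational(99249, 92612)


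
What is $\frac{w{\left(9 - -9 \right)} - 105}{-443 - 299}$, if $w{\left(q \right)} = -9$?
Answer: $\frac{57}{371} \approx 0.15364$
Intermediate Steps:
$\frac{w{\left(9 - -9 \right)} - 105}{-443 - 299} = \frac{-9 - 105}{-443 - 299} = - \frac{114}{-742} = \left(-114\right) \left(- \frac{1}{742}\right) = \frac{57}{371}$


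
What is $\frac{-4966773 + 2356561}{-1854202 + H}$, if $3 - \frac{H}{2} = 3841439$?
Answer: $\frac{1305106}{4768537} \approx 0.27369$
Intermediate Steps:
$H = -7682872$ ($H = 6 - 7682878 = -7682872$)
$\frac{-4966773 + 2356561}{-1854202 + H} = \frac{-4966773 + 2356561}{-1854202 - 7682872} = - \frac{2610212}{-9537074} = \left(-2610212\right) \left(- \frac{1}{9537074}\right) = \frac{1305106}{4768537}$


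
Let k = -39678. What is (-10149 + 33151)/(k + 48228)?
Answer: 11501/4275 ≈ 2.6903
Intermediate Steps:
(-10149 + 33151)/(k + 48228) = (-10149 + 33151)/(-39678 + 48228) = 23002/8550 = 23002*(1/8550) = 11501/4275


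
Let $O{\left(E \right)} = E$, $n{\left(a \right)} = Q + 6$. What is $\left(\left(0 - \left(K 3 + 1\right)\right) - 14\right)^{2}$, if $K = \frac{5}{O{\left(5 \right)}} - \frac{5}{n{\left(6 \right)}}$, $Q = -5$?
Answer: $9$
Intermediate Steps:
$n{\left(a \right)} = 1$ ($n{\left(a \right)} = -5 + 6 = 1$)
$K = -4$ ($K = \frac{5}{5} - \frac{5}{1} = 5 \cdot \frac{1}{5} - 5 = 1 - 5 = -4$)
$\left(\left(0 - \left(K 3 + 1\right)\right) - 14\right)^{2} = \left(\left(0 - \left(\left(-4\right) 3 + 1\right)\right) - 14\right)^{2} = \left(\left(0 - \left(-12 + 1\right)\right) - 14\right)^{2} = \left(\left(0 - -11\right) - 14\right)^{2} = \left(\left(0 + 11\right) - 14\right)^{2} = \left(11 - 14\right)^{2} = \left(-3\right)^{2} = 9$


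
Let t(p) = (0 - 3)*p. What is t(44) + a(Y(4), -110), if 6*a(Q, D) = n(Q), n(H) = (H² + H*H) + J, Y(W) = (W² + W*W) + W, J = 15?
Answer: 605/2 ≈ 302.50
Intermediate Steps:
Y(W) = W + 2*W² (Y(W) = (W² + W²) + W = 2*W² + W = W + 2*W²)
n(H) = 15 + 2*H² (n(H) = (H² + H*H) + 15 = (H² + H²) + 15 = 2*H² + 15 = 15 + 2*H²)
a(Q, D) = 5/2 + Q²/3 (a(Q, D) = (15 + 2*Q²)/6 = 5/2 + Q²/3)
t(p) = -3*p
t(44) + a(Y(4), -110) = -3*44 + (5/2 + (4*(1 + 2*4))²/3) = -132 + (5/2 + (4*(1 + 8))²/3) = -132 + (5/2 + (4*9)²/3) = -132 + (5/2 + (⅓)*36²) = -132 + (5/2 + (⅓)*1296) = -132 + (5/2 + 432) = -132 + 869/2 = 605/2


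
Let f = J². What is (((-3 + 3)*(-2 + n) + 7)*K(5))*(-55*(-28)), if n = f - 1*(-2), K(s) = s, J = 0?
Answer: 53900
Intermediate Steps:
f = 0 (f = 0² = 0)
n = 2 (n = 0 - 1*(-2) = 0 + 2 = 2)
(((-3 + 3)*(-2 + n) + 7)*K(5))*(-55*(-28)) = (((-3 + 3)*(-2 + 2) + 7)*5)*(-55*(-28)) = ((0*0 + 7)*5)*1540 = ((0 + 7)*5)*1540 = (7*5)*1540 = 35*1540 = 53900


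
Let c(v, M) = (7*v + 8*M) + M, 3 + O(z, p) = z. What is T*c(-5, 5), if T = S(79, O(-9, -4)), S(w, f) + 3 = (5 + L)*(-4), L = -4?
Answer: -70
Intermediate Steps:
O(z, p) = -3 + z
c(v, M) = 7*v + 9*M
S(w, f) = -7 (S(w, f) = -3 + (5 - 4)*(-4) = -3 + 1*(-4) = -3 - 4 = -7)
T = -7
T*c(-5, 5) = -7*(7*(-5) + 9*5) = -7*(-35 + 45) = -7*10 = -70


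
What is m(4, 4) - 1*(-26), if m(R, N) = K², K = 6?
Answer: 62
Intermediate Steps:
m(R, N) = 36 (m(R, N) = 6² = 36)
m(4, 4) - 1*(-26) = 36 - 1*(-26) = 36 + 26 = 62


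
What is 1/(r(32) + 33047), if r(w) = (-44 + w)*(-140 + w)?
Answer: 1/34343 ≈ 2.9118e-5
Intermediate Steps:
r(w) = (-140 + w)*(-44 + w)
1/(r(32) + 33047) = 1/((6160 + 32² - 184*32) + 33047) = 1/((6160 + 1024 - 5888) + 33047) = 1/(1296 + 33047) = 1/34343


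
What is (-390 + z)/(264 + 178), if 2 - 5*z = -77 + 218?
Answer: -2089/2210 ≈ -0.94525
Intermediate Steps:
z = -139/5 (z = ⅖ - (-77 + 218)/5 = ⅖ - ⅕*141 = ⅖ - 141/5 = -139/5 ≈ -27.800)
(-390 + z)/(264 + 178) = (-390 - 139/5)/(264 + 178) = -2089/5/442 = -2089/5*1/442 = -2089/2210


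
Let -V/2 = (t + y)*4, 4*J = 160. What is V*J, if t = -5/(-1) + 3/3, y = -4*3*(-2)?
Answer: -9600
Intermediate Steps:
J = 40 (J = (1/4)*160 = 40)
y = 24 (y = -12*(-2) = 24)
t = 6 (t = -5*(-1) + 3*(1/3) = 5 + 1 = 6)
V = -240 (V = -2*(6 + 24)*4 = -60*4 = -2*120 = -240)
V*J = -240*40 = -9600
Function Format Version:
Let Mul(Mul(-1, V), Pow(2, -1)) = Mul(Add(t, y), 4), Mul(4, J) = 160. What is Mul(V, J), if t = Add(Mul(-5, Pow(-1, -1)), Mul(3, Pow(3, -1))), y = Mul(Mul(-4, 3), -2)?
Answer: -9600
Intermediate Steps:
J = 40 (J = Mul(Rational(1, 4), 160) = 40)
y = 24 (y = Mul(-12, -2) = 24)
t = 6 (t = Add(Mul(-5, -1), Mul(3, Rational(1, 3))) = Add(5, 1) = 6)
V = -240 (V = Mul(-2, Mul(Add(6, 24), 4)) = Mul(-2, Mul(30, 4)) = Mul(-2, 120) = -240)
Mul(V, J) = Mul(-240, 40) = -9600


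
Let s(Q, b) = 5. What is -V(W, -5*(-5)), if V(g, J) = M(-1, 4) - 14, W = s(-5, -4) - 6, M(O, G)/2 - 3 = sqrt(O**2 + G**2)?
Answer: 8 - 2*sqrt(17) ≈ -0.24621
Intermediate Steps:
M(O, G) = 6 + 2*sqrt(G**2 + O**2) (M(O, G) = 6 + 2*sqrt(O**2 + G**2) = 6 + 2*sqrt(G**2 + O**2))
W = -1 (W = 5 - 6 = -1)
V(g, J) = -8 + 2*sqrt(17) (V(g, J) = (6 + 2*sqrt(4**2 + (-1)**2)) - 14 = (6 + 2*sqrt(16 + 1)) - 14 = (6 + 2*sqrt(17)) - 14 = -8 + 2*sqrt(17))
-V(W, -5*(-5)) = -(-8 + 2*sqrt(17)) = 8 - 2*sqrt(17)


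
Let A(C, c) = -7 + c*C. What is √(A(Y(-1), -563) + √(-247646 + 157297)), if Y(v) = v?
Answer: √(556 + I*√90349) ≈ 24.373 + 6.1664*I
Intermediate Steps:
A(C, c) = -7 + C*c
√(A(Y(-1), -563) + √(-247646 + 157297)) = √((-7 - 1*(-563)) + √(-247646 + 157297)) = √((-7 + 563) + √(-90349)) = √(556 + I*√90349)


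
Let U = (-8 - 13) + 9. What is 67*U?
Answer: -804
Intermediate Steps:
U = -12 (U = -21 + 9 = -12)
67*U = 67*(-12) = -804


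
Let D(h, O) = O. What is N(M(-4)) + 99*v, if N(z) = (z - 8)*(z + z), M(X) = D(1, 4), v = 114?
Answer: 11254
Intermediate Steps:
M(X) = 4
N(z) = 2*z*(-8 + z) (N(z) = (-8 + z)*(2*z) = 2*z*(-8 + z))
N(M(-4)) + 99*v = 2*4*(-8 + 4) + 99*114 = 2*4*(-4) + 11286 = -32 + 11286 = 11254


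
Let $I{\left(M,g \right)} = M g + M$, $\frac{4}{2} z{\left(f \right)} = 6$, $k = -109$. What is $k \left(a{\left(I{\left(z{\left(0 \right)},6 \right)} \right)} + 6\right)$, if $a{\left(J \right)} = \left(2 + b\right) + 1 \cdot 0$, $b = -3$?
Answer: $-545$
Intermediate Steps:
$z{\left(f \right)} = 3$ ($z{\left(f \right)} = \frac{1}{2} \cdot 6 = 3$)
$I{\left(M,g \right)} = M + M g$
$a{\left(J \right)} = -1$ ($a{\left(J \right)} = \left(2 - 3\right) + 1 \cdot 0 = -1 + 0 = -1$)
$k \left(a{\left(I{\left(z{\left(0 \right)},6 \right)} \right)} + 6\right) = - 109 \left(-1 + 6\right) = \left(-109\right) 5 = -545$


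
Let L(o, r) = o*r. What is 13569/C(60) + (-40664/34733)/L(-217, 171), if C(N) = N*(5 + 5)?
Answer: 5829419833213/257767486200 ≈ 22.615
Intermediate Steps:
C(N) = 10*N (C(N) = N*10 = 10*N)
13569/C(60) + (-40664/34733)/L(-217, 171) = 13569/((10*60)) + (-40664/34733)/((-217*171)) = 13569/600 - 40664*1/34733/(-37107) = 13569*(1/600) - 40664/34733*(-1/37107) = 4523/200 + 40664/1288837431 = 5829419833213/257767486200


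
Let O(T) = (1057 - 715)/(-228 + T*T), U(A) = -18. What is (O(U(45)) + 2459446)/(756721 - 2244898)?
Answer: -39351193/23810832 ≈ -1.6527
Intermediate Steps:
O(T) = 342/(-228 + T**2)
(O(U(45)) + 2459446)/(756721 - 2244898) = (342/(-228 + (-18)**2) + 2459446)/(756721 - 2244898) = (342/(-228 + 324) + 2459446)/(-1488177) = (342/96 + 2459446)*(-1/1488177) = (342*(1/96) + 2459446)*(-1/1488177) = (57/16 + 2459446)*(-1/1488177) = (39351193/16)*(-1/1488177) = -39351193/23810832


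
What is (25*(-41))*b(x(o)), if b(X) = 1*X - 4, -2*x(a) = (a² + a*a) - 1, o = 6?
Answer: 80975/2 ≈ 40488.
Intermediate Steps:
x(a) = ½ - a² (x(a) = -((a² + a*a) - 1)/2 = -((a² + a²) - 1)/2 = -(2*a² - 1)/2 = -(-1 + 2*a²)/2 = ½ - a²)
b(X) = -4 + X (b(X) = X - 4 = -4 + X)
(25*(-41))*b(x(o)) = (25*(-41))*(-4 + (½ - 1*6²)) = -1025*(-4 + (½ - 1*36)) = -1025*(-4 + (½ - 36)) = -1025*(-4 - 71/2) = -1025*(-79/2) = 80975/2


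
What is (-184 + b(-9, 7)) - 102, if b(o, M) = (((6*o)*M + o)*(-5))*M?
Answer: 13259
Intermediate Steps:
b(o, M) = M*(-5*o - 30*M*o) (b(o, M) = ((6*M*o + o)*(-5))*M = ((o + 6*M*o)*(-5))*M = (-5*o - 30*M*o)*M = M*(-5*o - 30*M*o))
(-184 + b(-9, 7)) - 102 = (-184 - 5*7*(-9)*(1 + 6*7)) - 102 = (-184 - 5*7*(-9)*(1 + 42)) - 102 = (-184 - 5*7*(-9)*43) - 102 = (-184 + 13545) - 102 = 13361 - 102 = 13259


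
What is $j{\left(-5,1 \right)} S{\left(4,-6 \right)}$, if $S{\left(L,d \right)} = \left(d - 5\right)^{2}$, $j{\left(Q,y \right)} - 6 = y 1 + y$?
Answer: $968$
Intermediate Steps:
$j{\left(Q,y \right)} = 6 + 2 y$ ($j{\left(Q,y \right)} = 6 + \left(y 1 + y\right) = 6 + \left(y + y\right) = 6 + 2 y$)
$S{\left(L,d \right)} = \left(-5 + d\right)^{2}$
$j{\left(-5,1 \right)} S{\left(4,-6 \right)} = \left(6 + 2 \cdot 1\right) \left(-5 - 6\right)^{2} = \left(6 + 2\right) \left(-11\right)^{2} = 8 \cdot 121 = 968$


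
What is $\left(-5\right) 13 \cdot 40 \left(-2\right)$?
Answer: $5200$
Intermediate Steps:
$\left(-5\right) 13 \cdot 40 \left(-2\right) = \left(-65\right) 40 \left(-2\right) = \left(-2600\right) \left(-2\right) = 5200$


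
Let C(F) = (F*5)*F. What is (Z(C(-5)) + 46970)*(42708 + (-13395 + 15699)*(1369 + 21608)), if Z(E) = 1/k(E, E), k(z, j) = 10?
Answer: 12442782493458/5 ≈ 2.4886e+12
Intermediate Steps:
C(F) = 5*F² (C(F) = (5*F)*F = 5*F²)
Z(E) = ⅒ (Z(E) = 1/10 = ⅒)
(Z(C(-5)) + 46970)*(42708 + (-13395 + 15699)*(1369 + 21608)) = (⅒ + 46970)*(42708 + (-13395 + 15699)*(1369 + 21608)) = 469701*(42708 + 2304*22977)/10 = 469701*(42708 + 52939008)/10 = (469701/10)*52981716 = 12442782493458/5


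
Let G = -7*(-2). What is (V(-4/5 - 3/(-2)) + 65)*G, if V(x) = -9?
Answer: 784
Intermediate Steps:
G = 14 (G = -1*(-14) = 14)
(V(-4/5 - 3/(-2)) + 65)*G = (-9 + 65)*14 = 56*14 = 784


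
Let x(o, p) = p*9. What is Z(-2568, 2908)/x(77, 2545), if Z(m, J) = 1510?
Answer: 302/4581 ≈ 0.065924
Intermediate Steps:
x(o, p) = 9*p
Z(-2568, 2908)/x(77, 2545) = 1510/((9*2545)) = 1510/22905 = 1510*(1/22905) = 302/4581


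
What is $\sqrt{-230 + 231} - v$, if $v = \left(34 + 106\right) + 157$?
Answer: $-296$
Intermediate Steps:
$v = 297$ ($v = 140 + 157 = 297$)
$\sqrt{-230 + 231} - v = \sqrt{-230 + 231} - 297 = \sqrt{1} - 297 = 1 - 297 = -296$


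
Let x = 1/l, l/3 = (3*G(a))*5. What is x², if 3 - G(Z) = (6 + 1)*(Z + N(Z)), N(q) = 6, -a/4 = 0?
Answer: 1/3080025 ≈ 3.2467e-7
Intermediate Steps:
a = 0 (a = -4*0 = 0)
G(Z) = -39 - 7*Z (G(Z) = 3 - (6 + 1)*(Z + 6) = 3 - 7*(6 + Z) = 3 - (42 + 7*Z) = 3 + (-42 - 7*Z) = -39 - 7*Z)
l = -1755 (l = 3*((3*(-39 - 7*0))*5) = 3*((3*(-39 + 0))*5) = 3*((3*(-39))*5) = 3*(-117*5) = 3*(-585) = -1755)
x = -1/1755 (x = 1/(-1755) = -1/1755 ≈ -0.00056980)
x² = (-1/1755)² = 1/3080025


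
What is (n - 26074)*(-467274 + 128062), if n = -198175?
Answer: 76067951788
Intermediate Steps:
(n - 26074)*(-467274 + 128062) = (-198175 - 26074)*(-467274 + 128062) = -224249*(-339212) = 76067951788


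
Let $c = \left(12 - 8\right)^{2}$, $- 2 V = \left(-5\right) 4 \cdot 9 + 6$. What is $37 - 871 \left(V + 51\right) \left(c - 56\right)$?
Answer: $4807957$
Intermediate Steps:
$V = 87$ ($V = - \frac{\left(-5\right) 4 \cdot 9 + 6}{2} = - \frac{\left(-20\right) 9 + 6}{2} = - \frac{-180 + 6}{2} = \left(- \frac{1}{2}\right) \left(-174\right) = 87$)
$c = 16$ ($c = 4^{2} = 16$)
$37 - 871 \left(V + 51\right) \left(c - 56\right) = 37 - 871 \left(87 + 51\right) \left(16 - 56\right) = 37 - 871 \cdot 138 \left(-40\right) = 37 - -4807920 = 37 + 4807920 = 4807957$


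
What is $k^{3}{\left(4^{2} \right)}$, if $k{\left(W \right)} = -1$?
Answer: $-1$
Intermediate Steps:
$k^{3}{\left(4^{2} \right)} = \left(-1\right)^{3} = -1$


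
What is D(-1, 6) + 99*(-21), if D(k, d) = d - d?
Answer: -2079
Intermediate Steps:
D(k, d) = 0
D(-1, 6) + 99*(-21) = 0 + 99*(-21) = 0 - 2079 = -2079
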